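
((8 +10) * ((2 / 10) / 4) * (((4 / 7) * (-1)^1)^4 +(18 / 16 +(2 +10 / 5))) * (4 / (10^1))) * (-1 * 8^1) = -904401 / 60025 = -15.07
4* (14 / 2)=28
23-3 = 20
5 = 5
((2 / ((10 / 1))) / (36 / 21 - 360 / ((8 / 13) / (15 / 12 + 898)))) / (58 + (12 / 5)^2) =-70 / 11739544599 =-0.00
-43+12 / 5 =-203 / 5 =-40.60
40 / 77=0.52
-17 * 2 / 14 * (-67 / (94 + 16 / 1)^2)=1139 / 84700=0.01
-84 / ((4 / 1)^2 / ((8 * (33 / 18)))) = -77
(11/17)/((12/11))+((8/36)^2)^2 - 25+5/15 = -10739269/446148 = -24.07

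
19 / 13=1.46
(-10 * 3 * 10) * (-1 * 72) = 21600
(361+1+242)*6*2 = 7248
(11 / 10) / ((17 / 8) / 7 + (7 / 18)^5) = 72748368 / 20664905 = 3.52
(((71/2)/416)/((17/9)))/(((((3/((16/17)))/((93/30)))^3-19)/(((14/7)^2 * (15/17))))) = -9137495520/1026508102061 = -0.01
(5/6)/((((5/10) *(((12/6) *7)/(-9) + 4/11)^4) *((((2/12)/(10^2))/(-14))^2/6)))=4236228404100000/12117361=349599917.35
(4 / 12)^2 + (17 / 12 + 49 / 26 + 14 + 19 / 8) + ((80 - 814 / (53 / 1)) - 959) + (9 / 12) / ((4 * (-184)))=-15965964667 / 18255744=-874.57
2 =2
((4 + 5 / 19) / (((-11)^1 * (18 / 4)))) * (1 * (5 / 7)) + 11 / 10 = 15193 / 14630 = 1.04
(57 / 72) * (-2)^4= 38 / 3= 12.67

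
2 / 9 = 0.22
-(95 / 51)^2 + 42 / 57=-135061 / 49419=-2.73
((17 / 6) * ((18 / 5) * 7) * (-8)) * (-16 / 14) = 3264 / 5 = 652.80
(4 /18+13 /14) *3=3.45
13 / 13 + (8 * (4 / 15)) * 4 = 143 / 15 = 9.53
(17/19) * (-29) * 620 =-305660/19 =-16087.37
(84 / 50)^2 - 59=-35111 / 625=-56.18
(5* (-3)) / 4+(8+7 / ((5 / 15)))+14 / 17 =1773 / 68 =26.07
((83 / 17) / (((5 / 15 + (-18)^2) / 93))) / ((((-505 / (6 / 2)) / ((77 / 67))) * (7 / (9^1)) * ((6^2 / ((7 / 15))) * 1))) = -254727 / 1599042100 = -0.00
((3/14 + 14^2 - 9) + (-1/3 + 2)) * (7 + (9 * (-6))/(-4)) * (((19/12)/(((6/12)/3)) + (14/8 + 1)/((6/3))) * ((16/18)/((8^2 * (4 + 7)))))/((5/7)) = 9432337/126720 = 74.43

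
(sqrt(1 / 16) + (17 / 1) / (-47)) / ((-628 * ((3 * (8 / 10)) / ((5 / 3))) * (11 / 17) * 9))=2975 / 140260032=0.00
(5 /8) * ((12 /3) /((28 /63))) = 45 /8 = 5.62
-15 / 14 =-1.07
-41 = -41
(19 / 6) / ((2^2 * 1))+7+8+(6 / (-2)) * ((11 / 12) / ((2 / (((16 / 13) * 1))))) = 4399 / 312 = 14.10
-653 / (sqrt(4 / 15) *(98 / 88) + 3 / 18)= 1185195 / 3299- 1055901 *sqrt(15) / 3299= -880.36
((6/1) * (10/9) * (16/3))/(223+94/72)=256/1615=0.16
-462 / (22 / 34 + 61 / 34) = -189.25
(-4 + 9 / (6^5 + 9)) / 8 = -3459 / 6920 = -0.50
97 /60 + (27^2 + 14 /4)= 44047 /60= 734.12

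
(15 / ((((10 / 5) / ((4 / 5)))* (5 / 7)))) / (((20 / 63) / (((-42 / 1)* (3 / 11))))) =-83349 / 275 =-303.09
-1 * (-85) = 85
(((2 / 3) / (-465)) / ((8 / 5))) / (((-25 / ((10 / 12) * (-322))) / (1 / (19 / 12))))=-161 / 26505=-0.01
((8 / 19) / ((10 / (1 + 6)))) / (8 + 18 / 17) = 34 / 1045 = 0.03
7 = 7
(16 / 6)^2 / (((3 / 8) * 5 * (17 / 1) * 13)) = 512 / 29835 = 0.02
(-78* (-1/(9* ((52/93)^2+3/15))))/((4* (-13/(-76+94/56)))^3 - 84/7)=-1688784520956195/1164494811275222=-1.45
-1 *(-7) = 7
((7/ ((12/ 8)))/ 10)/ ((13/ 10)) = 14/ 39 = 0.36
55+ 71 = 126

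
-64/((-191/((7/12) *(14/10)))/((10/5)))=1568/2865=0.55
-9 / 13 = -0.69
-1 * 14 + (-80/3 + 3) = -37.67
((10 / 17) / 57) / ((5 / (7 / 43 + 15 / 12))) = 81 / 27778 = 0.00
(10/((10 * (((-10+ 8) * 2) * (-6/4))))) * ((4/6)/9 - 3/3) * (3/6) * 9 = -25/36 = -0.69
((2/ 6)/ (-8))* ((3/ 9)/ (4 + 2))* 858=-143/ 72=-1.99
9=9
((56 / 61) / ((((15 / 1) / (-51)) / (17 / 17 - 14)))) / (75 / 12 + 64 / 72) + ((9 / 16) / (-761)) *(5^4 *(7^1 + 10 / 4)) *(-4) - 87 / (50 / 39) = -106467533469 / 2386039400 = -44.62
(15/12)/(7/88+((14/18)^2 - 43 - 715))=-1782/1079629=-0.00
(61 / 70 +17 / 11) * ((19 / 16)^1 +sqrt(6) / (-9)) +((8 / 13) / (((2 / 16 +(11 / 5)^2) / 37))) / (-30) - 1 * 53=-23990768327 / 477116640 - 1861 * sqrt(6) / 6930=-50.94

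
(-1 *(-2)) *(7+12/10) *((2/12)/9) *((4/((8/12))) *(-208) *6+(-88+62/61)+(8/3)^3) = -510235406/222345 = -2294.79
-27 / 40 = -0.68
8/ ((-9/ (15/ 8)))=-5/ 3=-1.67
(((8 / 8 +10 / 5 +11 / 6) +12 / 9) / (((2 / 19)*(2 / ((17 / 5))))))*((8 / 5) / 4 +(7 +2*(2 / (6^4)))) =143328343 / 194400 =737.29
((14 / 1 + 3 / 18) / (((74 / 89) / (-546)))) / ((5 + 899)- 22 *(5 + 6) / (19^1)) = -13079885 / 1253116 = -10.44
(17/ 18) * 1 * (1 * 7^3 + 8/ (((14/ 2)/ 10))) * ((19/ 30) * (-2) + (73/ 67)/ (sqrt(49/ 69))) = -267121/ 630 + 1026307 * sqrt(69)/ 19698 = 8.79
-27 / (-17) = 27 / 17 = 1.59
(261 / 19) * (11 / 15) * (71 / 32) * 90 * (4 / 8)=1005.79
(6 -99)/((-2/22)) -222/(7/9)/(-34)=122736/119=1031.39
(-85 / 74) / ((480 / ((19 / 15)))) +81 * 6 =51787837 / 106560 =486.00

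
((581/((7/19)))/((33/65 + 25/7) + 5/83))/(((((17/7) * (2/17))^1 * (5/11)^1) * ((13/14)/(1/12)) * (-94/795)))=-2226.55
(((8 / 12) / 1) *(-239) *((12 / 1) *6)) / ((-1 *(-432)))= -239 / 9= -26.56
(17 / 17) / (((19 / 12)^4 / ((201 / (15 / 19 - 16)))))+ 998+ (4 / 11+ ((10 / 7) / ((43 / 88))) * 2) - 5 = 6544253403041 / 6563233061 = 997.11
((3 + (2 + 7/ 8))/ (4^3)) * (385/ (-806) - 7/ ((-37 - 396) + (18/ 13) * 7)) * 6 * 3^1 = -865165707/ 1135467008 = -0.76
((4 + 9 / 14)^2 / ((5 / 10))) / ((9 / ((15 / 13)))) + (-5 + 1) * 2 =-727 / 294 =-2.47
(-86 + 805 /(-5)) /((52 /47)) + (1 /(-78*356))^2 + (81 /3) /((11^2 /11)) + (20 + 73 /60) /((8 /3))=-9026170190099 /42408400320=-212.84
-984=-984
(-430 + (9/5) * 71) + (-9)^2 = -1106/5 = -221.20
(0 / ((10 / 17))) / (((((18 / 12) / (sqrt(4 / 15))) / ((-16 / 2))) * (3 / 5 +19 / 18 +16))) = 0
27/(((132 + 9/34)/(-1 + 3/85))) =-1476/7495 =-0.20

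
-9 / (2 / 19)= -171 / 2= -85.50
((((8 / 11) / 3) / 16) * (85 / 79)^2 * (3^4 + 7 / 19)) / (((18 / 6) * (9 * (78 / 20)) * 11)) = 55849250 / 45325518381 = 0.00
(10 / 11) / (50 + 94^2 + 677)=10 / 105193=0.00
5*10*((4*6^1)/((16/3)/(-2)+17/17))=-720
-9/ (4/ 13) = -29.25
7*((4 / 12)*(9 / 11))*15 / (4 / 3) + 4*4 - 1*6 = 31.48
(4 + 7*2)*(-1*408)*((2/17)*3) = -2592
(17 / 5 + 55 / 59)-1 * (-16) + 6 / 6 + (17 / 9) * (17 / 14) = 878173 / 37170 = 23.63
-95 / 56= -1.70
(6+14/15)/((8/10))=8.67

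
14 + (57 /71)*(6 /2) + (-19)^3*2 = -972813 /71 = -13701.59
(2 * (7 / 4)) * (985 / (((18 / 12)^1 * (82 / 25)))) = 172375 / 246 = 700.71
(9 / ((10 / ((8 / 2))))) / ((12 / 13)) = 39 / 10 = 3.90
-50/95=-0.53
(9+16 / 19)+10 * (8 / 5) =491 / 19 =25.84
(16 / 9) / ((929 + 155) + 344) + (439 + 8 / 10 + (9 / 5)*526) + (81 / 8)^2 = 1531050401 / 1028160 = 1489.12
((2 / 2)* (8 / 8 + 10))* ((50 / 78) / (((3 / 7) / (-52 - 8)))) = -38500 / 39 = -987.18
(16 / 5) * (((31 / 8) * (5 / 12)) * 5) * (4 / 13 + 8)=2790 / 13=214.62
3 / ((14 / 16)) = 24 / 7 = 3.43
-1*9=-9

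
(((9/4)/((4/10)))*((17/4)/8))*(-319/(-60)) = 16269/1024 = 15.89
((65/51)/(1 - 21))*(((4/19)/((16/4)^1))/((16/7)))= -91/62016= -0.00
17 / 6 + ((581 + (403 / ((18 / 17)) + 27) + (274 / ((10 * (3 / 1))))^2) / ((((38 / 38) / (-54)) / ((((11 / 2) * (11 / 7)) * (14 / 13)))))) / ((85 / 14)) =-14709267571 / 165750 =-88743.70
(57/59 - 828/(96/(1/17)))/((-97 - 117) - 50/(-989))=-1213503/565948768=-0.00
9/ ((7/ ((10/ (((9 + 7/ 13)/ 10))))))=2925/ 217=13.48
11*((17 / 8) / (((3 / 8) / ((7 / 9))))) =1309 / 27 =48.48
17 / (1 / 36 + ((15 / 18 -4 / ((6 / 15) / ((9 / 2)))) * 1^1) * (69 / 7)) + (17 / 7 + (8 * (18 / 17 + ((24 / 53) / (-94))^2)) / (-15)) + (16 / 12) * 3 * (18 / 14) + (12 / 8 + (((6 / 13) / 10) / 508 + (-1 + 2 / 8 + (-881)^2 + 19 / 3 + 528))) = 1558139237231145187744949 / 2006093879839054005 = 776703.05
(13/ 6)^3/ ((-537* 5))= -2197/ 579960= -0.00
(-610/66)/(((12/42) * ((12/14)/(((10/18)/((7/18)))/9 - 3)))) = 382165/3564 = 107.23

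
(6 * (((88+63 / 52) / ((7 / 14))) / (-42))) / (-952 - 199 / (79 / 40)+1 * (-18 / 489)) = 59736403 / 2467348156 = 0.02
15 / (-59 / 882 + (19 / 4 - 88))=-26460 / 146971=-0.18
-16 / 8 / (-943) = 2 / 943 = 0.00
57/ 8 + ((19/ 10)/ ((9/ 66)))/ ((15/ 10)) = 5909/ 360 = 16.41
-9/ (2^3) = -9/ 8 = -1.12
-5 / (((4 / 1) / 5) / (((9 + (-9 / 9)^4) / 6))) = -125 / 12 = -10.42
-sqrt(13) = -3.61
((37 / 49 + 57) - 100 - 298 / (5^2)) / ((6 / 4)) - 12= -176804 / 3675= -48.11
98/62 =49/31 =1.58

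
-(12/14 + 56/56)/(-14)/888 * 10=65/43512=0.00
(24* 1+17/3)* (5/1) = 445/3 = 148.33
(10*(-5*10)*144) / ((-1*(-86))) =-36000 / 43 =-837.21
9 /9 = 1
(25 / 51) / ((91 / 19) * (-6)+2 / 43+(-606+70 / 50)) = -102125 / 131936541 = -0.00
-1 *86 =-86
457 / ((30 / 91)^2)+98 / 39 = 49226821 / 11700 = 4207.42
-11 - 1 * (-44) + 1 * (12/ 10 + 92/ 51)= 9181/ 255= 36.00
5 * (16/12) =20/3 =6.67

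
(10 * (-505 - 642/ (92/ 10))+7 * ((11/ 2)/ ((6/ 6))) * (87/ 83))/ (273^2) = -21791123/ 284551722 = -0.08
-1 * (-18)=18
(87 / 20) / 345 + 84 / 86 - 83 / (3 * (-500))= 1.04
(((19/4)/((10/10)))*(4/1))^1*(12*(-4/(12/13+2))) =-312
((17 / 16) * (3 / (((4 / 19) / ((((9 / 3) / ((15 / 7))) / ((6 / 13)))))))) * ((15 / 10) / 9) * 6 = 29393 / 640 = 45.93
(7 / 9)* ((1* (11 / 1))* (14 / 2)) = 59.89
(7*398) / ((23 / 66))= 7994.61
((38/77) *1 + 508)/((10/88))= 156616/35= 4474.74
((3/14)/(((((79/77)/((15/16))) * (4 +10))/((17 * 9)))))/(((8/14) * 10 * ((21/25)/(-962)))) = -60714225/141568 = -428.87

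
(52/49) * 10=520/49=10.61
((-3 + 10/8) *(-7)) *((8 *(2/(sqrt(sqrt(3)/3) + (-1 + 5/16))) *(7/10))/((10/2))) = 686/(25 *(-11/16 + 3^(3/4)/3)) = 379.34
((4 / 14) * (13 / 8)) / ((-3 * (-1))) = 13 / 84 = 0.15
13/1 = 13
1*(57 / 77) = 57 / 77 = 0.74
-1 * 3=-3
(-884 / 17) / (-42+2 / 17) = 221 / 178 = 1.24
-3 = -3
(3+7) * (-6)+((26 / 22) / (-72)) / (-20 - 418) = -20813747 / 346896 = -60.00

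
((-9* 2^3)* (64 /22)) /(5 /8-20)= 18432 /1705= 10.81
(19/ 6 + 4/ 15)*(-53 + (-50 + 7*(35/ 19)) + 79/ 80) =-4650759/ 15200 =-305.97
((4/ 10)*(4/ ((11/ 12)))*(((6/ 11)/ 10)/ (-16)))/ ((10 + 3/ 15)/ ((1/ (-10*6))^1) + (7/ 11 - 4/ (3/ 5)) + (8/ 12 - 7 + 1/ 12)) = 216/ 22661375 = 0.00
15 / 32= 0.47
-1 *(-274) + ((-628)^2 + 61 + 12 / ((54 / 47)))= 3552565 / 9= 394729.44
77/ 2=38.50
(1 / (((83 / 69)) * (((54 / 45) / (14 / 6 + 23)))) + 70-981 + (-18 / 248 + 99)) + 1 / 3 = -24521381 / 30876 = -794.19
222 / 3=74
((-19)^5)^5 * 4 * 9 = -3350753844777219223317945970097964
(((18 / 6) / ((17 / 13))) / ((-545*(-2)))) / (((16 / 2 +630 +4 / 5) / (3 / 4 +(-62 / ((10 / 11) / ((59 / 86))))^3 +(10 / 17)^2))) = -91786112141439339 / 271984112560172000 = -0.34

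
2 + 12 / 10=16 / 5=3.20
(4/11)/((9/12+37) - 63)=-16/1111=-0.01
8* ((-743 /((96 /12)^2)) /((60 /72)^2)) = -6687 /50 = -133.74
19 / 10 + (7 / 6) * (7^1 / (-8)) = 211 / 240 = 0.88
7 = 7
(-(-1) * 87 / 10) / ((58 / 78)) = 117 / 10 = 11.70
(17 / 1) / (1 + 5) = 17 / 6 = 2.83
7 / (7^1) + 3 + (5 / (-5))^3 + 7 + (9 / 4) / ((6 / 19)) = 137 / 8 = 17.12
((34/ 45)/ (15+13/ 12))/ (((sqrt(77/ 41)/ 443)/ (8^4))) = 246775808 * sqrt(3157)/ 222915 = 62201.46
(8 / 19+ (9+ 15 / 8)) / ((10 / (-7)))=-12019 / 1520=-7.91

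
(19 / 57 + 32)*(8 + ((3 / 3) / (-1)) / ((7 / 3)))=5141 / 21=244.81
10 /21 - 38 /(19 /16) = -662 /21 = -31.52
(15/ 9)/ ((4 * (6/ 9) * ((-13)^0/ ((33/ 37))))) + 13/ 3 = 4343/ 888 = 4.89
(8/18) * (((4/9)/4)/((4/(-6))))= -0.07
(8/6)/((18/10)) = 20/27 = 0.74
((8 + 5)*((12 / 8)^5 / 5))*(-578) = -912951 / 80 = -11411.89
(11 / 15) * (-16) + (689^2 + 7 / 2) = 14241383 / 30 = 474712.77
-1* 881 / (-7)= 881 / 7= 125.86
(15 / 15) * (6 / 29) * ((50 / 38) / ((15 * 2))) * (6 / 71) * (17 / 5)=102 / 39121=0.00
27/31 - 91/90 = -391/2790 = -0.14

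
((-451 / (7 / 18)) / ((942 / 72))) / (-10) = 48708 / 5495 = 8.86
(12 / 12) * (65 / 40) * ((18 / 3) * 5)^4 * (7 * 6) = 55282500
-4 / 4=-1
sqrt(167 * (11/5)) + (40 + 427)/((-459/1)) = -467/459 + sqrt(9185)/5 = 18.15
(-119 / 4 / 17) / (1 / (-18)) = 63 / 2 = 31.50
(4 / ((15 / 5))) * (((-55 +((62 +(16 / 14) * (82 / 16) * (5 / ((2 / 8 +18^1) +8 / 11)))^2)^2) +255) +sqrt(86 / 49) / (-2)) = 40595548872918318368 / 1867488966721-2 * sqrt(86) / 21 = 21738038.59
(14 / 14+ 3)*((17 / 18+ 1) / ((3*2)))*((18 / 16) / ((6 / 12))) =35 / 12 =2.92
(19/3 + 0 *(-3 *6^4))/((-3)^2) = 19/27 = 0.70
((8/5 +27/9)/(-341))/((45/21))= -161/25575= -0.01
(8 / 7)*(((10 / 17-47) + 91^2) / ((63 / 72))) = 10755.38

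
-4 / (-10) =2 / 5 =0.40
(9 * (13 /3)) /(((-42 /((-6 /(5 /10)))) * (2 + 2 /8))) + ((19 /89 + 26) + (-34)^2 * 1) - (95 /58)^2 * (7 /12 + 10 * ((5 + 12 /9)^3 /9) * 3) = -737550955019 /679030128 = -1086.18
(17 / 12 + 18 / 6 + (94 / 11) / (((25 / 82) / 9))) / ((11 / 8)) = 1694078 / 9075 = 186.68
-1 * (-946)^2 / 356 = -223729 / 89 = -2513.81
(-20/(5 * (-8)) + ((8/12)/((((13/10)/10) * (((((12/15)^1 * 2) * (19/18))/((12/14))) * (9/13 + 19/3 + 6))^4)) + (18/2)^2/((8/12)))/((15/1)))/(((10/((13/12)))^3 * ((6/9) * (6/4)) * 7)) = 3937222524110448739471097/2520595700706866696847360000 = 0.00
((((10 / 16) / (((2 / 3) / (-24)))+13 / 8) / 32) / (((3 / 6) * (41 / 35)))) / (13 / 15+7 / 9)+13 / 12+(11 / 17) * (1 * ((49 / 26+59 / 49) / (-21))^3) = 6384409434769137503 / 15803404221435247872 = 0.40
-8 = -8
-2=-2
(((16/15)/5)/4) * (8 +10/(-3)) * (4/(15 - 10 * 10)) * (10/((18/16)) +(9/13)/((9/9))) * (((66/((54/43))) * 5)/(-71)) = 118772192/285968475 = 0.42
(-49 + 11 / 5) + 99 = 261 / 5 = 52.20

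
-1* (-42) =42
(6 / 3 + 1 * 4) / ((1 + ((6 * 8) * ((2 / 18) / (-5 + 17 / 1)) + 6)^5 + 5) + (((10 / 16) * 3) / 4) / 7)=79361856 / 147104163623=0.00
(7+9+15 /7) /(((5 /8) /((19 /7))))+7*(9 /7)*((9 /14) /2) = 80051 /980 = 81.68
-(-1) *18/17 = 18/17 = 1.06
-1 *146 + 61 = -85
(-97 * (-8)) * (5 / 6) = 1940 / 3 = 646.67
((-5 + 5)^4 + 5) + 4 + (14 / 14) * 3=12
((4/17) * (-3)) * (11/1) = -132/17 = -7.76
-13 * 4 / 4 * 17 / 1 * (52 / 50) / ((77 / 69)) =-396474 / 1925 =-205.96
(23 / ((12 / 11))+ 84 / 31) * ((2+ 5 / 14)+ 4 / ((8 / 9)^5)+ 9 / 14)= 246721625 / 1015808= 242.88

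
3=3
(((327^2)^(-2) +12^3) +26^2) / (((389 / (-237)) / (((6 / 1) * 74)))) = -650303.63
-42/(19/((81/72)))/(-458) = 189/34808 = 0.01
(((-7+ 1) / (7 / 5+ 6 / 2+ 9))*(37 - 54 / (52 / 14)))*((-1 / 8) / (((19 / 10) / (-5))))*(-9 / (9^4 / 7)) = 127750 / 4021407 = 0.03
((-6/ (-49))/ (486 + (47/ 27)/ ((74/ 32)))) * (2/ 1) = 5994/ 11913517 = 0.00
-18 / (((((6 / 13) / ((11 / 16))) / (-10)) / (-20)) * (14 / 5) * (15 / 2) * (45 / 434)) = -22165 / 9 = -2462.78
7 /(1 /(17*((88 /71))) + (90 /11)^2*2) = 115192 /2203981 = 0.05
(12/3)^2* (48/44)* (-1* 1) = -192/11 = -17.45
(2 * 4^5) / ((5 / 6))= 12288 / 5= 2457.60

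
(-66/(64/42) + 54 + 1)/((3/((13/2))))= 2431/96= 25.32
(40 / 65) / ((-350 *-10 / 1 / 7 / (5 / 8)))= 0.00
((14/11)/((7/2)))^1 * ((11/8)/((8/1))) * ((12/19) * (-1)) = -3/76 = -0.04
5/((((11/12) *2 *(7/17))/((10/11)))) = 5100/847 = 6.02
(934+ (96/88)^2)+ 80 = 122838/121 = 1015.19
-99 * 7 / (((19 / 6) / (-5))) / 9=2310 / 19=121.58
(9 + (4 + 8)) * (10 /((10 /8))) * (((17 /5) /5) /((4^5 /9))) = 3213 /3200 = 1.00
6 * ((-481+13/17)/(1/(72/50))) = -4149.23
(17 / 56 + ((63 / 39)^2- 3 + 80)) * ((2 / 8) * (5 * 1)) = 3781485 / 37856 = 99.89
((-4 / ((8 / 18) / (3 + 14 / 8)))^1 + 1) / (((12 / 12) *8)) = -167 / 32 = -5.22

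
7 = 7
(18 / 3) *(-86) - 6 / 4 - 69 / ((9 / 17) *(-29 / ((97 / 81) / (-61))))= -444988199 / 859734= -517.59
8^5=32768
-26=-26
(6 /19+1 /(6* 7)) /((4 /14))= 271 /228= 1.19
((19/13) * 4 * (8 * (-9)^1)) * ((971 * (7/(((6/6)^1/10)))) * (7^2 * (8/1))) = -145797281280/13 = -11215175483.08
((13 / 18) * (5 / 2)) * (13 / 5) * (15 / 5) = 169 / 12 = 14.08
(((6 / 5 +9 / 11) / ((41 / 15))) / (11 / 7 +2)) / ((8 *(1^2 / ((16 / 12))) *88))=777 / 1984400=0.00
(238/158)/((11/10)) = 1190/869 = 1.37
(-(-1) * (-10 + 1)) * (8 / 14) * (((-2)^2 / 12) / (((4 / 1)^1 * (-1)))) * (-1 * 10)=-4.29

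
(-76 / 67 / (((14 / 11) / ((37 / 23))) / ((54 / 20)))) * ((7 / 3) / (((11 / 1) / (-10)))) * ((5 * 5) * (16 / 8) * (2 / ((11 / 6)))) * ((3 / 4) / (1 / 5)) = 28471500 / 16951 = 1679.64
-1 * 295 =-295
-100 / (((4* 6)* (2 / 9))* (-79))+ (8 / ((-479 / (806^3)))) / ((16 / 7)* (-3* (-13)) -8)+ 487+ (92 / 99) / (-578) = -32987956219060003 / 307477953684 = -107285.60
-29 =-29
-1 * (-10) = 10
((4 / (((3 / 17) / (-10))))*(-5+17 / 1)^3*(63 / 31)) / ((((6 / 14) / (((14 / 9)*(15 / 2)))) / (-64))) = 42990796800 / 31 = 1386799896.77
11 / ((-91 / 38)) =-418 / 91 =-4.59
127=127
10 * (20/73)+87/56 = 17551/4088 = 4.29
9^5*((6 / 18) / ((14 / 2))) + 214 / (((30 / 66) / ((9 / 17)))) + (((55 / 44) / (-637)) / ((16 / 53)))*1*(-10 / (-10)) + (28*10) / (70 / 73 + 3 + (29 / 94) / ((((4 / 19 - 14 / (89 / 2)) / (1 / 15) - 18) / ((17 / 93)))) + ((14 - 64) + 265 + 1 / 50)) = 3062.38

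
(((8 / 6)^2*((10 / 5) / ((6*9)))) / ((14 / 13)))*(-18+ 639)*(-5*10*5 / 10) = -59800 / 63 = -949.21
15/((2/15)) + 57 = 339/2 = 169.50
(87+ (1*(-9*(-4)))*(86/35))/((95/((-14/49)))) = -0.53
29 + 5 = 34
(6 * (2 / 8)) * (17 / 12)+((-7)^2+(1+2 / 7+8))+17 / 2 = 3859 / 56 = 68.91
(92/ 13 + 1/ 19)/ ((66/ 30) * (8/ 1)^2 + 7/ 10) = 3522/ 69901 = 0.05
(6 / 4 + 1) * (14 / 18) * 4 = 70 / 9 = 7.78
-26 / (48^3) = -13 / 55296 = -0.00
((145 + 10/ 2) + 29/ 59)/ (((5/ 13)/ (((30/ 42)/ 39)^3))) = 17075/ 7103187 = 0.00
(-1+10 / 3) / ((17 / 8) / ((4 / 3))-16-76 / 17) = -544 / 4401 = -0.12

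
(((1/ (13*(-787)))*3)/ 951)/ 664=-1/ 2153502728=-0.00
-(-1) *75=75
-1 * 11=-11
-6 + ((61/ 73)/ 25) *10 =-2068/ 365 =-5.67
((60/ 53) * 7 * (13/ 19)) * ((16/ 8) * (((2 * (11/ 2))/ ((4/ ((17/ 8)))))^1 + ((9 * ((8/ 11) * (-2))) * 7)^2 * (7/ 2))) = 155366750175/ 487388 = 318774.26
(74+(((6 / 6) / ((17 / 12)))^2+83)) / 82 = 45517 / 23698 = 1.92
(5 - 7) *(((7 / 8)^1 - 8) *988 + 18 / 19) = 267465 / 19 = 14077.11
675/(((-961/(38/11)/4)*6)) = -17100/10571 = -1.62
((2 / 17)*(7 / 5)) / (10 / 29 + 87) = 406 / 215305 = 0.00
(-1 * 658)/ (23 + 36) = -658/ 59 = -11.15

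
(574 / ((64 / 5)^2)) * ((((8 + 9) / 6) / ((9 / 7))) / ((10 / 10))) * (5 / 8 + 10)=72575125 / 884736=82.03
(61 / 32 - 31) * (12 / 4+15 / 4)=-25137 / 128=-196.38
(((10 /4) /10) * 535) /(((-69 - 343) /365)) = -195275 /1648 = -118.49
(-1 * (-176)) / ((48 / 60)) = 220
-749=-749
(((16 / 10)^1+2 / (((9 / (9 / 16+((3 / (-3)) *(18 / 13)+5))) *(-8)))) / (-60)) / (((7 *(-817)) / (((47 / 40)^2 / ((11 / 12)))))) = 0.00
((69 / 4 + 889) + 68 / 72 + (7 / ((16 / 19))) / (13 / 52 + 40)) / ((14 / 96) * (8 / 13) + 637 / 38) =5799313 / 107709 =53.84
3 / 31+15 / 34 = 567 / 1054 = 0.54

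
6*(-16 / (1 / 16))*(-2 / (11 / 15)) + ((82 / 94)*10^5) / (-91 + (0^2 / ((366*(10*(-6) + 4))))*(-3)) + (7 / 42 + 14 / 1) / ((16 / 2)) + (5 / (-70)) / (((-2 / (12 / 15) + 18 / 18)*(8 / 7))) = 2433110923 / 752752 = 3232.29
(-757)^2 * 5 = 2865245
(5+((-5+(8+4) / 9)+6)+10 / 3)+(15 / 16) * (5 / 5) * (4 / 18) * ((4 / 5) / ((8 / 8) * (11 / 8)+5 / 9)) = 4484 / 417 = 10.75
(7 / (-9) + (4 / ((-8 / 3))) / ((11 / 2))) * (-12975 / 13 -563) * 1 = 162352 / 99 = 1639.92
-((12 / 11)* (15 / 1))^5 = -188956800000 / 161051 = -1173273.06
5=5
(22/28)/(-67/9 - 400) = -99/51338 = -0.00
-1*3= -3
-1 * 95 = -95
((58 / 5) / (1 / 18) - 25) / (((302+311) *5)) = 919 / 15325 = 0.06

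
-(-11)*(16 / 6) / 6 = 44 / 9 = 4.89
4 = 4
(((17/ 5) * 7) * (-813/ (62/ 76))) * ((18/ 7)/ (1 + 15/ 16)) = -151257024/ 4805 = -31479.09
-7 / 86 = -0.08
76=76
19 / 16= 1.19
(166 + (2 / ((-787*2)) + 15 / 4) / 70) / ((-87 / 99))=-1207521513 / 6390440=-188.96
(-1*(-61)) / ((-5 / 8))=-488 / 5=-97.60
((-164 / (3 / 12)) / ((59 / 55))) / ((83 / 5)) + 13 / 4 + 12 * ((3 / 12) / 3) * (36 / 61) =-39429111 / 1194868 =-33.00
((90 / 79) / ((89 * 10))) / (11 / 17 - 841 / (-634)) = 97002 / 149556401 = 0.00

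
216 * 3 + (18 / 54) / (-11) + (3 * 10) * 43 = 63953 / 33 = 1937.97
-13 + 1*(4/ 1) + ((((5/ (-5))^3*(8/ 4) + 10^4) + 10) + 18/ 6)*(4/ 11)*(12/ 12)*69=2762937/ 11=251176.09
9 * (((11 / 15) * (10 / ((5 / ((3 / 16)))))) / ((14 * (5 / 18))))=891 / 1400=0.64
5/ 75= 1/ 15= 0.07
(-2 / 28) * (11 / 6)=-11 / 84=-0.13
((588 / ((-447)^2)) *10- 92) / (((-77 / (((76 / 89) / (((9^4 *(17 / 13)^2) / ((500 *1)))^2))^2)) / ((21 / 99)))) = 1803834541526909996000000000000 / 2475437421419456167223360194519536489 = 0.00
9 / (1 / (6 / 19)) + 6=8.84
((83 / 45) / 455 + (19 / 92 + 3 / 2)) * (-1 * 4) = -3222211 / 470925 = -6.84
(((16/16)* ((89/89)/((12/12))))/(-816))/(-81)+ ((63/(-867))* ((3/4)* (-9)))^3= 44300755337/375387473088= 0.12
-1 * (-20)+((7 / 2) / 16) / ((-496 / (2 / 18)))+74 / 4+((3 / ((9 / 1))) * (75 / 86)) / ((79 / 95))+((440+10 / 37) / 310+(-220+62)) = -2113778607823 / 17954422272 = -117.73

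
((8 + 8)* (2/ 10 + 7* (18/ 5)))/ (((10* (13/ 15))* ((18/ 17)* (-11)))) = -8636/ 2145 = -4.03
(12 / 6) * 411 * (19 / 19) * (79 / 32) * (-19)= -616911 / 16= -38556.94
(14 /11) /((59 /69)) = 966 /649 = 1.49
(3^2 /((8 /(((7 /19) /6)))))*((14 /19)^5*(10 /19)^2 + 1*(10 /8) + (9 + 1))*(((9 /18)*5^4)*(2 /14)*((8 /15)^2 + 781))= 177719856949314875 /6521688207744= 27250.59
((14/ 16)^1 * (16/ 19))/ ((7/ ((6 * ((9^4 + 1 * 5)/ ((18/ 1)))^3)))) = 30655807.83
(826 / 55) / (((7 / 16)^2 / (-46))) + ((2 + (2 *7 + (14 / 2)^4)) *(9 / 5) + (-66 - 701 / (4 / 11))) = -1928723 / 1540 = -1252.42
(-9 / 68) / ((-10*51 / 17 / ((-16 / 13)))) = -6 / 1105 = -0.01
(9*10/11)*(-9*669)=-541890/11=-49262.73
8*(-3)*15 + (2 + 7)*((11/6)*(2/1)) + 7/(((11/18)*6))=-3576/11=-325.09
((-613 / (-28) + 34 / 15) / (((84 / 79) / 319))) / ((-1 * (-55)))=23246777 / 176400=131.78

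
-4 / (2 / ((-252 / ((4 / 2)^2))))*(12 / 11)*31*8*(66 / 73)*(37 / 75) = 27748224 / 1825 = 15204.51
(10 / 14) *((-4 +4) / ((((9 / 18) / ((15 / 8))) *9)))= 0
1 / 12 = 0.08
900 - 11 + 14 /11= 9793 /11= 890.27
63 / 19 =3.32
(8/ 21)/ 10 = 4/ 105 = 0.04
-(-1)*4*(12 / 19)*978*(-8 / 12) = -31296 / 19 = -1647.16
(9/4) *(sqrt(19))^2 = 42.75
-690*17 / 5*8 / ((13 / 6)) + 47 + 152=-110021 / 13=-8463.15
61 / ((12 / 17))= 1037 / 12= 86.42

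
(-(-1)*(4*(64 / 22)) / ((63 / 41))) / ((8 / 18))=1312 / 77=17.04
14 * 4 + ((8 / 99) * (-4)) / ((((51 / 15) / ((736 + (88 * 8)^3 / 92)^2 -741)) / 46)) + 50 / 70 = -17050320110386049807 / 270963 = -62924901593154.97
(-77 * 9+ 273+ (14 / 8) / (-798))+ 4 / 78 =-829823 / 1976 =-419.95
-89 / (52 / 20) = -445 / 13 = -34.23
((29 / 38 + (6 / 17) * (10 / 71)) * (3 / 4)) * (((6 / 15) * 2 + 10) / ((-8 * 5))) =-3019923 / 18346400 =-0.16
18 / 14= 9 / 7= 1.29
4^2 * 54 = 864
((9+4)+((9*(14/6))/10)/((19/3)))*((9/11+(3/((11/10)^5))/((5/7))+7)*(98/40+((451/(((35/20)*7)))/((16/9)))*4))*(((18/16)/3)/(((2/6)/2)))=26672.61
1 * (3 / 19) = 0.16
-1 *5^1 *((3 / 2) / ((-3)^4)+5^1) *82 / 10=-11111 / 54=-205.76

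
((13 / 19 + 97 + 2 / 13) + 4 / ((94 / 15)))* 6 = 6859272 / 11609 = 590.86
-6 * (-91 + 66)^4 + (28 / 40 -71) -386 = -2344206.30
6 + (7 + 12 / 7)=14.71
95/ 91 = 1.04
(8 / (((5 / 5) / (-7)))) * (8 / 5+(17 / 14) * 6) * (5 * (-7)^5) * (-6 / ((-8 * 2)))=15680931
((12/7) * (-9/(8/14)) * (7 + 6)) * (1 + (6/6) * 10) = -3861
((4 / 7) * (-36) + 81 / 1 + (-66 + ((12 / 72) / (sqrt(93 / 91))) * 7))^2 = 5310799 / 164052 - 13 * sqrt(8463) / 93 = 19.51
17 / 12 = 1.42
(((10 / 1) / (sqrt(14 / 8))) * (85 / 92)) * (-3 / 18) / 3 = -425 * sqrt(7) / 2898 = -0.39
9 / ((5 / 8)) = 72 / 5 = 14.40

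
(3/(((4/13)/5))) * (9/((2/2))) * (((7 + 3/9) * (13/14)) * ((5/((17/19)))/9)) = 883025/476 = 1855.09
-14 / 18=-7 / 9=-0.78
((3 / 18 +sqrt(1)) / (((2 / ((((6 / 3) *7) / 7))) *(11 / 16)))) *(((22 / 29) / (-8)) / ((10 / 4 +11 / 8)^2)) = -896 / 83607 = -0.01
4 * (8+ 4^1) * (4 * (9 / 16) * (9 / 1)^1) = 972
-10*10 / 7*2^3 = -800 / 7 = -114.29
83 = 83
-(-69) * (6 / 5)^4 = 89424 / 625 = 143.08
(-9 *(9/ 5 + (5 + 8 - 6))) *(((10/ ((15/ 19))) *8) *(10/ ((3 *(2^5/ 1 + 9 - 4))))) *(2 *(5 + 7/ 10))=-1524864/ 185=-8242.51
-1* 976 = -976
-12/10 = -6/5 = -1.20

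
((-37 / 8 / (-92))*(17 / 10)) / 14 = 629 / 103040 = 0.01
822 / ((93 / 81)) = 22194 / 31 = 715.94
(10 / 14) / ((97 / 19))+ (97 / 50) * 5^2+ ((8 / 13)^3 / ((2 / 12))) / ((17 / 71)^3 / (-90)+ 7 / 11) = 34192227030982807 / 672575929041562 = 50.84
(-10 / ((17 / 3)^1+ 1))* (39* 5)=-585 / 2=-292.50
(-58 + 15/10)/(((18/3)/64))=-1808/3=-602.67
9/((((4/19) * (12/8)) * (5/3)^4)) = 4617/1250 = 3.69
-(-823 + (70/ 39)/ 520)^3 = 4649410513125633653/ 8340725952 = 557434753.27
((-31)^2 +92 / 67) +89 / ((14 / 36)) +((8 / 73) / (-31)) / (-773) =977310614165 / 820421231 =1191.23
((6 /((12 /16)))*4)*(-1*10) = -320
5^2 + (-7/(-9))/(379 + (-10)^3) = 139718/5589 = 25.00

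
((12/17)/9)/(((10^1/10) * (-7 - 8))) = -0.01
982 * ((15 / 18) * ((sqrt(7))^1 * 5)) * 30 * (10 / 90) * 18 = 245500 * sqrt(7) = 649531.95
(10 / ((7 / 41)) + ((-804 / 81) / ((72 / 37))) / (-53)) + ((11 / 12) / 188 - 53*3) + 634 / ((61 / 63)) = 554.46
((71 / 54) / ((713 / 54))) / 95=71 / 67735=0.00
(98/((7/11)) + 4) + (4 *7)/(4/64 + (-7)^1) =17090/111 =153.96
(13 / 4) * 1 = 13 / 4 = 3.25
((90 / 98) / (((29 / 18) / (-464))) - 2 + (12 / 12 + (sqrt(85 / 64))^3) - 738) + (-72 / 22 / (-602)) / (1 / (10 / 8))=-46515451 / 46354 + 85 * sqrt(85) / 512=-1001.95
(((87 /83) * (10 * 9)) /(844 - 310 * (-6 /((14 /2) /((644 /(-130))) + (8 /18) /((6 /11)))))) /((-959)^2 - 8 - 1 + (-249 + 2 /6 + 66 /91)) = -794114685 /17531454494792416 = -0.00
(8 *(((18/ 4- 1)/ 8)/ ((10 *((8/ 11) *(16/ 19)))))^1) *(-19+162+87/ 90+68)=121.14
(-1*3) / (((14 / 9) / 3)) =-81 / 14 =-5.79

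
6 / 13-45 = -579 / 13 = -44.54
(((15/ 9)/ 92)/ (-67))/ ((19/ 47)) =-235/ 351348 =-0.00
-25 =-25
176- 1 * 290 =-114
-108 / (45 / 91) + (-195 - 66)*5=-7617 / 5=-1523.40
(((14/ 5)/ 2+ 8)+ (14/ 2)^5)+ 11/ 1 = 84137/ 5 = 16827.40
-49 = -49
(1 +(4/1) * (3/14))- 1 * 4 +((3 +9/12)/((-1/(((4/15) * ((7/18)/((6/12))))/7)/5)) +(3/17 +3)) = 512/1071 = 0.48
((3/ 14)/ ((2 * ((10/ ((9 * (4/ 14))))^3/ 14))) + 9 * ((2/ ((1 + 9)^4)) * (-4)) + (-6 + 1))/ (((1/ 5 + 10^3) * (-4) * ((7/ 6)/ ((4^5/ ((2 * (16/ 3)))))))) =51261648/ 500308375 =0.10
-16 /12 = -4 /3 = -1.33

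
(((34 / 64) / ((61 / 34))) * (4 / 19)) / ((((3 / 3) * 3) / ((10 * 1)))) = 1445 / 6954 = 0.21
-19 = -19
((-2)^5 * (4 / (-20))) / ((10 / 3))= 48 / 25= 1.92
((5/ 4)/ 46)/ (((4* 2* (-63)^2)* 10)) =1/ 11684736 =0.00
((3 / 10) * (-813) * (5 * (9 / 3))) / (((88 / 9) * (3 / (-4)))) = 21951 / 44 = 498.89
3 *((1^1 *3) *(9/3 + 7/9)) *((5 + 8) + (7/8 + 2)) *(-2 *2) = -2159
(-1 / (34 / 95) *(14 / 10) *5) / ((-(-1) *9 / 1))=-665 / 306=-2.17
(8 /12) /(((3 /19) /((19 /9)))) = 722 /81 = 8.91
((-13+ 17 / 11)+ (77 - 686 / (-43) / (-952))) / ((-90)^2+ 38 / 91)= 191797515 / 23709306632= 0.01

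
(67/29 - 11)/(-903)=12/1247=0.01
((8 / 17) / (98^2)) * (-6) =-12 / 40817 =-0.00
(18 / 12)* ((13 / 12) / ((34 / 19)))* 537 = 132639 / 272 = 487.64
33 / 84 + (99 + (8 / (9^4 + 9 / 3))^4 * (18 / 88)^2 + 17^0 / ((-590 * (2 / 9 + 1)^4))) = 1076098310396630905071 / 10826799476883003460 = 99.39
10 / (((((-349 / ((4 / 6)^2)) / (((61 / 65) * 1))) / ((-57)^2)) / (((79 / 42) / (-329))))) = 6958636 / 31346133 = 0.22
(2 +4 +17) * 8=184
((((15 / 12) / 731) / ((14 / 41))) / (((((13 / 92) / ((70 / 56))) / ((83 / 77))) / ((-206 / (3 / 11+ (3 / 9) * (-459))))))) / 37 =0.00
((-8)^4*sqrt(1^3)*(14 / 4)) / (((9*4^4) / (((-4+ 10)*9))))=336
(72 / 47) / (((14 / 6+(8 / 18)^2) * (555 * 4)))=486 / 1782475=0.00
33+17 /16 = 545 /16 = 34.06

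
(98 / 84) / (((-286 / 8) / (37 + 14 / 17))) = -9002 / 7293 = -1.23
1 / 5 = 0.20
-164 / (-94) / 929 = 82 / 43663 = 0.00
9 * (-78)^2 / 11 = 54756 / 11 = 4977.82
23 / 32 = 0.72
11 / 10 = 1.10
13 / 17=0.76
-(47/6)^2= -61.36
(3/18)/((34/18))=3/34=0.09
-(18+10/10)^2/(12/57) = -6859/4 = -1714.75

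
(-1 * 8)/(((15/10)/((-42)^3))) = 395136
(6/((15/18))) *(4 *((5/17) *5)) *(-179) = -128880/17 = -7581.18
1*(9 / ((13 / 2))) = 18 / 13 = 1.38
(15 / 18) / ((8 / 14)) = 35 / 24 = 1.46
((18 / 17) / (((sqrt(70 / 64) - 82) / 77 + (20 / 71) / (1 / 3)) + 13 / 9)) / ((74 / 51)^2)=65316692005488 / 159022050285557 - 86587734618 * sqrt(70) / 159022050285557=0.41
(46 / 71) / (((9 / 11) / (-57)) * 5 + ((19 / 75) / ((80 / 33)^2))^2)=-9.27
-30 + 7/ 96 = -2873/ 96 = -29.93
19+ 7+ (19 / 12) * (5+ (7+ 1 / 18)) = 9739 / 216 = 45.09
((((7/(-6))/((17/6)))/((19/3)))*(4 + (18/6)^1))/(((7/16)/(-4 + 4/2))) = 672/323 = 2.08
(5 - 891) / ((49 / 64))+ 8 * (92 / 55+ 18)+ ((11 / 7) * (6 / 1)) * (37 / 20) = -1059027 / 1078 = -982.40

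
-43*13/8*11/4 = -6149/32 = -192.16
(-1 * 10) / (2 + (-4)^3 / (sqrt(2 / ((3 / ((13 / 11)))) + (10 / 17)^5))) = 0.15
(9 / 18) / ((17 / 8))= 4 / 17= 0.24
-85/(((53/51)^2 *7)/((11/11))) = -221085/19663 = -11.24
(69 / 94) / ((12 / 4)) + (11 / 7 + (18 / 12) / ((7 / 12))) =2887 / 658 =4.39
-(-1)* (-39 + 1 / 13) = -506 / 13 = -38.92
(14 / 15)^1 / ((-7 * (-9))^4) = 2 / 33756345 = 0.00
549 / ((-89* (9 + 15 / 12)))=-2196 / 3649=-0.60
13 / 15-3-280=-4232 / 15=-282.13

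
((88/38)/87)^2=1936/2732409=0.00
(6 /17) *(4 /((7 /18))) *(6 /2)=1296 /119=10.89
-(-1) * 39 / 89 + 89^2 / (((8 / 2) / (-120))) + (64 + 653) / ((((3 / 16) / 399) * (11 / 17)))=2075859747 / 979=2120387.89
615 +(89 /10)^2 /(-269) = 614.71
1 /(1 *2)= 1 /2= 0.50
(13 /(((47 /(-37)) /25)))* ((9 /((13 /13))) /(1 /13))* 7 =-9848475 /47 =-209542.02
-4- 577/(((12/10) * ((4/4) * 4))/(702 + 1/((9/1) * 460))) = -1677003625/19872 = -84390.28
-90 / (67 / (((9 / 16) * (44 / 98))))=-4455 / 13132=-0.34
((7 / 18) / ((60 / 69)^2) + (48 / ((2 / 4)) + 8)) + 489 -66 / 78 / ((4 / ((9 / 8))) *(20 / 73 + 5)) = 24302563 / 40950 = 593.47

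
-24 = -24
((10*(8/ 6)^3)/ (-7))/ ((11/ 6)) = -1280/ 693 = -1.85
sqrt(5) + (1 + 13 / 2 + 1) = sqrt(5) + 17 / 2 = 10.74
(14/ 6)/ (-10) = -7/ 30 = -0.23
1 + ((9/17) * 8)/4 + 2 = 4.06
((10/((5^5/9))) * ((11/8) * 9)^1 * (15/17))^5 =136456677839404593/44370531250000000000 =0.00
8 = 8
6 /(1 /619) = 3714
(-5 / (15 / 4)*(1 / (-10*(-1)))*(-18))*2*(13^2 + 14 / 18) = 814.93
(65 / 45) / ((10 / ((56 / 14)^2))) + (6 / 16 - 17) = -5153 / 360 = -14.31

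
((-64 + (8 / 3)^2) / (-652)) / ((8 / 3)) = 16 / 489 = 0.03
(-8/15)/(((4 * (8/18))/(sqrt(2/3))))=-sqrt(6)/10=-0.24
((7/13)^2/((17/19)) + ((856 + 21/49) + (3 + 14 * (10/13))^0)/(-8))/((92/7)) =-8595805/1057264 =-8.13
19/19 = 1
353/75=4.71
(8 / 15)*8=64 / 15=4.27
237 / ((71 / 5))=1185 / 71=16.69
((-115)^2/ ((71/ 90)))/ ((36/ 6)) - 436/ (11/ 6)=1996389/ 781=2556.20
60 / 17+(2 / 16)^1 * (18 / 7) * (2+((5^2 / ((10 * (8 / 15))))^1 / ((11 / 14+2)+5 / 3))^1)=4.51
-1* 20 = -20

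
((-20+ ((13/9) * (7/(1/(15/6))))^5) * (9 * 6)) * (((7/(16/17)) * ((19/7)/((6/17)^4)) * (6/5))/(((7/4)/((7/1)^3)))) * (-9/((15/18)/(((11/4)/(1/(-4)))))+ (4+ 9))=3397549867377899549391859/151165440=22475705209986485.99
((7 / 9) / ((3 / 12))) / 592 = 7 / 1332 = 0.01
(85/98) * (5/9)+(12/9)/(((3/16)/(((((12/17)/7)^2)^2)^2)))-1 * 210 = -151659572440689885067/723849362489416338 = -209.52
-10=-10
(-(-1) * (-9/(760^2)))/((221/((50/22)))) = -9/56165824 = -0.00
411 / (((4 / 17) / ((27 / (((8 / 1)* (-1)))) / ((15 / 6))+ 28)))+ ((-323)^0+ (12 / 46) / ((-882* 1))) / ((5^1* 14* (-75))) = 1322063819947 / 28400400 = 46550.89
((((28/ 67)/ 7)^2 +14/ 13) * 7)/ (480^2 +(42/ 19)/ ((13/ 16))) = 1397697/ 42577769968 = 0.00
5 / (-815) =-1 / 163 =-0.01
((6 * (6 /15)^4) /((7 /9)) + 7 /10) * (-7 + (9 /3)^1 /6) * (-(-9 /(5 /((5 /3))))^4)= 8269209 /17500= 472.53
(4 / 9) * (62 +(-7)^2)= 148 / 3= 49.33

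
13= 13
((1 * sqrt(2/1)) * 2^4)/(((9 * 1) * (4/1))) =4 * sqrt(2)/9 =0.63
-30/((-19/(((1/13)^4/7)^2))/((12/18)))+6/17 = 4556671807846/12910570121267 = 0.35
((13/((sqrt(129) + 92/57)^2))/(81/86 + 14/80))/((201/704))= 560727717158400/1669618605032911-13753785323520 * sqrt(129)/1669618605032911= 0.24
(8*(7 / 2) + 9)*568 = 21016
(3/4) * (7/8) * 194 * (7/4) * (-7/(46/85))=-8484105/2944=-2881.83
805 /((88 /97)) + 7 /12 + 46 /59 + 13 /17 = 235521163 /264792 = 889.46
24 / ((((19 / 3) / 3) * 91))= 216 / 1729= 0.12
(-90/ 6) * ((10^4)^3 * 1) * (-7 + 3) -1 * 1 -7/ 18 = 1079999999999975/ 18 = 59999999999998.61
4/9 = 0.44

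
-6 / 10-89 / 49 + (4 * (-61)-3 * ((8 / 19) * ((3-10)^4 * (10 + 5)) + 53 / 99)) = -7026450559 / 153615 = -45740.65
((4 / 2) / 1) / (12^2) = 1 / 72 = 0.01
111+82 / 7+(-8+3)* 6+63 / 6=1445 / 14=103.21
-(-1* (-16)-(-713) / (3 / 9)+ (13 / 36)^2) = -2155.13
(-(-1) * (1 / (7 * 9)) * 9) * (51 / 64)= 51 / 448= 0.11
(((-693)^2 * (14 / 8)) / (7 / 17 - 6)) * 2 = -57149631 / 190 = -300787.53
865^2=748225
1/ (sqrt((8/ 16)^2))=2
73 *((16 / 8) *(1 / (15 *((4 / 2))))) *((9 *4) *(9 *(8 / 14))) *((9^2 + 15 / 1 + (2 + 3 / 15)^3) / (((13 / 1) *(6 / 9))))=630609624 / 56875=11087.64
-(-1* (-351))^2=-123201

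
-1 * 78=-78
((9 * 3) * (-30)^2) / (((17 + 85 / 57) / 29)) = 20083950 / 527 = 38109.96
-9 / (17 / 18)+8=-26 / 17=-1.53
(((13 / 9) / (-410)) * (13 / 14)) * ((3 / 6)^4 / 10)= -169 / 8265600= -0.00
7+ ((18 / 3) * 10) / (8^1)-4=10.50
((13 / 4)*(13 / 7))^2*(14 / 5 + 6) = 314171 / 980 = 320.58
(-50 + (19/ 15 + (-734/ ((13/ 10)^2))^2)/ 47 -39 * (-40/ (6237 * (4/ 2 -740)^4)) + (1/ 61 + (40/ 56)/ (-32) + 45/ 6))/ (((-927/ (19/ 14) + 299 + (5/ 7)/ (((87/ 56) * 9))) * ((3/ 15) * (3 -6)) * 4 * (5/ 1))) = 1104923939984118197021905826059/ 1282173676936200981206108714880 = 0.86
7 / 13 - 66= -851 / 13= -65.46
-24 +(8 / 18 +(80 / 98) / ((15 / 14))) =-1436 / 63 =-22.79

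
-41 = -41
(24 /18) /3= 4 /9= 0.44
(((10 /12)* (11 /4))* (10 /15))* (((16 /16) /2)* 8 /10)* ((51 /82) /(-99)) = -17 /4428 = -0.00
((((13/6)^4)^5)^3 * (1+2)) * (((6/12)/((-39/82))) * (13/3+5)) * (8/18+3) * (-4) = 4697874131223807799831615162387836127346639937183351590750676164927669/82474331592413122013232144461994644023302684672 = 56961651468006185083701.54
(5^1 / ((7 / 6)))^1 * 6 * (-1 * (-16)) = 2880 / 7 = 411.43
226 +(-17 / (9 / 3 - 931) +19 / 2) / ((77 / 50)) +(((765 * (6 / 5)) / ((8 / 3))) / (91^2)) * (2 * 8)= 894683221 / 3842384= 232.85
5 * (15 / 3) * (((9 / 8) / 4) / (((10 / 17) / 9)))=6885 / 64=107.58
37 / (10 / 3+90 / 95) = 2109 / 244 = 8.64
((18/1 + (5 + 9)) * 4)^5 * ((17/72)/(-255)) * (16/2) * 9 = -34359738368/15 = -2290649224.53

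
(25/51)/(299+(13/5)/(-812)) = 101500/61910277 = 0.00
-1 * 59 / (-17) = 59 / 17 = 3.47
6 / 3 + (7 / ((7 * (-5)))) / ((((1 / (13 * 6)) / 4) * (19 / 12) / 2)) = -7298 / 95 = -76.82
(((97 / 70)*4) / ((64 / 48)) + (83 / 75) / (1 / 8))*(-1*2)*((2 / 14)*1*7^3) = -95627 / 75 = -1275.03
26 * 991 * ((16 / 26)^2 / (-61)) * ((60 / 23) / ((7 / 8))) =-476.90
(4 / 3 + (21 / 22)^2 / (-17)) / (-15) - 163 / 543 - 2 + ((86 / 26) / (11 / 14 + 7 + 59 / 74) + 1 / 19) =-419084194159 / 215191779660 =-1.95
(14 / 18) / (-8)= -7 / 72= -0.10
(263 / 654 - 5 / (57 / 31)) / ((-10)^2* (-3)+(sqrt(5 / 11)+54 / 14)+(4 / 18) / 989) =37259699211819* sqrt(55) / 15512295743682541732+121376039497307133 / 15512295743682541732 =0.01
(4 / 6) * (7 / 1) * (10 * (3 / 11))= 140 / 11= 12.73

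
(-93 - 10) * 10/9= -1030/9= -114.44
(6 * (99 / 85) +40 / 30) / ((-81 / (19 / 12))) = -20159 / 123930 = -0.16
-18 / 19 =-0.95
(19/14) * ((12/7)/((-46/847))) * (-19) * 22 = 2882946/161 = 17906.50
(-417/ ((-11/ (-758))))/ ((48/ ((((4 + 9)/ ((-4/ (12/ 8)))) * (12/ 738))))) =47.45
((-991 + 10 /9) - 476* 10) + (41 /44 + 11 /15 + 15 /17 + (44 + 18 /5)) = -5699.74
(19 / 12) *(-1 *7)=-133 / 12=-11.08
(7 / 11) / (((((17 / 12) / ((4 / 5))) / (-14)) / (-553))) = 2601312 / 935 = 2782.15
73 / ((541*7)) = 73 / 3787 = 0.02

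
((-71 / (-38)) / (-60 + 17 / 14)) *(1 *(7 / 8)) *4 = -3479 / 31274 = -0.11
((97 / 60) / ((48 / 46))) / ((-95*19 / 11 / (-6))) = 24541 / 433200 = 0.06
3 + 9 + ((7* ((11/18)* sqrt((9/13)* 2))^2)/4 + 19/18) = 13067/936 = 13.96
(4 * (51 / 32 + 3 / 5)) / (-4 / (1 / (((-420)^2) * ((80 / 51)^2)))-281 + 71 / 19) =-1927341 / 381398498080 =-0.00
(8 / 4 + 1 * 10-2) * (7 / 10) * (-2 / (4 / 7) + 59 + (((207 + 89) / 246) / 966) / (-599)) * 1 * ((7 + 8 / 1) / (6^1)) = 19750224265 / 20334852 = 971.25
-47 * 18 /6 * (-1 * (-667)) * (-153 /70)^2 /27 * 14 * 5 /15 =-77655.95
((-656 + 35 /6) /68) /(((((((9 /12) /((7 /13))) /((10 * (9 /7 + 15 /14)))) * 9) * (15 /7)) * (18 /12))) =-300377 /53703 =-5.59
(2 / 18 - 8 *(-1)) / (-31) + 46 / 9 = 451 / 93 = 4.85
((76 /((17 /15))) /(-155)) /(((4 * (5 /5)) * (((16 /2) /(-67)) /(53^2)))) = 10727571 /4216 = 2544.49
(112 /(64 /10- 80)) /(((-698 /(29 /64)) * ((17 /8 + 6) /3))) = 609 /1669616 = 0.00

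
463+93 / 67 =31114 / 67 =464.39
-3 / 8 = -0.38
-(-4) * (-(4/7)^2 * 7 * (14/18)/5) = -1.42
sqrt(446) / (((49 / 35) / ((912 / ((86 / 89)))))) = 202920 * sqrt(446) / 301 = 14237.24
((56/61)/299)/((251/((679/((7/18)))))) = 97776/4577989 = 0.02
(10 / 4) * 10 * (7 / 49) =25 / 7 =3.57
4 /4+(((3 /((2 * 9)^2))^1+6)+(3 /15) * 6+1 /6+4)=6683 /540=12.38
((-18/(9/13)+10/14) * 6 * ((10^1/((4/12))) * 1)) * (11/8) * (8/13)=-350460/91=-3851.21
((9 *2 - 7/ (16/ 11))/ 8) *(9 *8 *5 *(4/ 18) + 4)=4431/ 32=138.47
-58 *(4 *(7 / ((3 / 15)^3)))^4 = -8703625000000000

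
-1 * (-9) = 9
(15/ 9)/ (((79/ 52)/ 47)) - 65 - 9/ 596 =-1900393/ 141252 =-13.45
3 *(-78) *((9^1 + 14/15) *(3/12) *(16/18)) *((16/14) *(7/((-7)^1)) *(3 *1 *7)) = 61984/5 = 12396.80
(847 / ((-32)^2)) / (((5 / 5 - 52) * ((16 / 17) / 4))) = -847 / 12288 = -0.07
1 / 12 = 0.08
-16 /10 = -8 /5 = -1.60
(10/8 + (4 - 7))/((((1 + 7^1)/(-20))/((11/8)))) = 6.02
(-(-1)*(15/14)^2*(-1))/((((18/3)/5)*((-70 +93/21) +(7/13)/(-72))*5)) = 8775/3007711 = 0.00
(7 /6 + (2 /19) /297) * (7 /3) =92197 /33858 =2.72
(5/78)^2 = 25/6084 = 0.00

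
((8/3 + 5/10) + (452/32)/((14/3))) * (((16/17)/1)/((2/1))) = 2081/714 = 2.91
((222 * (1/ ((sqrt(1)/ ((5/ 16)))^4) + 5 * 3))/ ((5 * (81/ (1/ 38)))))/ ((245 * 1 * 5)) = 7279121/ 41184460800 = 0.00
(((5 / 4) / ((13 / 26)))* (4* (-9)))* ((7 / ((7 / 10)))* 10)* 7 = -63000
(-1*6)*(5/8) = -15/4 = -3.75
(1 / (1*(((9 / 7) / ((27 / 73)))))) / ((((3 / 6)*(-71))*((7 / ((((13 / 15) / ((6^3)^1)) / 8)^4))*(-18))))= 28561 / 7018470072165335040000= 0.00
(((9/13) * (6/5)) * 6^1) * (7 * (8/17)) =18144/1105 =16.42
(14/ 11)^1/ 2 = 0.64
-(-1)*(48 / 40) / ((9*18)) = 1 / 135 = 0.01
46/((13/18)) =828/13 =63.69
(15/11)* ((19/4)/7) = 285/308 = 0.93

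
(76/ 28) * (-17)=-323/ 7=-46.14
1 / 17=0.06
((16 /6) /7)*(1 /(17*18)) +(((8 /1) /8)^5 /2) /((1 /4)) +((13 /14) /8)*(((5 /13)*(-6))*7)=3245 /25704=0.13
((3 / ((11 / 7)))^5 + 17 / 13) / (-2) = -27915590 / 2093663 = -13.33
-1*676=-676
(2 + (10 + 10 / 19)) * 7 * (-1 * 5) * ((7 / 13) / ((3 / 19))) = -58310 / 39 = -1495.13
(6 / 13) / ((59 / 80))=480 / 767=0.63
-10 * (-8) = 80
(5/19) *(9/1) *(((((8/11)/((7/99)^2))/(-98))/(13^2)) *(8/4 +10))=-1924560/7709611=-0.25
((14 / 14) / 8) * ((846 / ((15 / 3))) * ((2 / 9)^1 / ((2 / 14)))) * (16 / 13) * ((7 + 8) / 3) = 2632 / 13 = 202.46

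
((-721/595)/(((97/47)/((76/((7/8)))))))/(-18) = 1471664/519435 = 2.83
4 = 4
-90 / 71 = -1.27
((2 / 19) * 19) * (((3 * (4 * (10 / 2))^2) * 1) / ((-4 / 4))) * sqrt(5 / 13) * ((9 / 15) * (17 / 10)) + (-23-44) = -2448 * sqrt(65) / 13-67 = -1585.19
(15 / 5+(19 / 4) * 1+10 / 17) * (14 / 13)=3969 / 442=8.98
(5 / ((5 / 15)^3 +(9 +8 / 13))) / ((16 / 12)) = 5265 / 13552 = 0.39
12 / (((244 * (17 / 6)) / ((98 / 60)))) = 147 / 5185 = 0.03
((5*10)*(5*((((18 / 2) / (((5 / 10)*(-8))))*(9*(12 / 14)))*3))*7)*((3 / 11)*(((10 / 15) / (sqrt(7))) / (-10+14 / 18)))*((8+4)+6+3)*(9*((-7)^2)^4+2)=255304310528250*sqrt(7) / 913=739837584118.90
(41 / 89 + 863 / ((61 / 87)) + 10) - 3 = 6722713 / 5429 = 1238.30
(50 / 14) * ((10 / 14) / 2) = 125 / 98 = 1.28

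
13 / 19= 0.68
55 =55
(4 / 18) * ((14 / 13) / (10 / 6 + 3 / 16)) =448 / 3471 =0.13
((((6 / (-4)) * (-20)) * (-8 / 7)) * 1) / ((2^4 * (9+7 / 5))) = -75 / 364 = -0.21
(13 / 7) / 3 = 13 / 21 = 0.62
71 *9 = 639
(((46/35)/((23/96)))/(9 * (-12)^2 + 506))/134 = 0.00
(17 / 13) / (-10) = -17 / 130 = -0.13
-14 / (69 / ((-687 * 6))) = 19236 / 23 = 836.35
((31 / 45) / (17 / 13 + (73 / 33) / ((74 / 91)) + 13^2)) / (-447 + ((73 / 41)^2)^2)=-463484144981 / 50866759758906915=-0.00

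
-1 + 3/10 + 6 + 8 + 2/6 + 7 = 619/30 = 20.63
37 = 37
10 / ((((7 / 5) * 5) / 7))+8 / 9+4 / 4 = 107 / 9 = 11.89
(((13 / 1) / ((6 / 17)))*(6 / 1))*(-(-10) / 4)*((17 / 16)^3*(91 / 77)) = 70575245 / 90112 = 783.19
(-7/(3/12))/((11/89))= -2492/11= -226.55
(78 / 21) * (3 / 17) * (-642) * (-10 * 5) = 2503800 / 119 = 21040.34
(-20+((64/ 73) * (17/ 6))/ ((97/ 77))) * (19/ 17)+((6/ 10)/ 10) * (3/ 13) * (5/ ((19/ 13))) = -1379278741/ 68614890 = -20.10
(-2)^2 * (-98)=-392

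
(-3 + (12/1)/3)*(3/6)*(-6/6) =-1/2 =-0.50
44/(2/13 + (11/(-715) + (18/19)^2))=1032460/24309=42.47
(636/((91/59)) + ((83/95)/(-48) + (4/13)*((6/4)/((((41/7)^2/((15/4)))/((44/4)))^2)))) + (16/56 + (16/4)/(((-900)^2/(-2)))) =1635560422776231223/3957450022890000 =413.29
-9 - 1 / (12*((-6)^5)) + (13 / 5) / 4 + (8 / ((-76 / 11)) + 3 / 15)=-82511041 / 8864640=-9.31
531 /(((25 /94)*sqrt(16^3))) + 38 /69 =1752433 /55200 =31.75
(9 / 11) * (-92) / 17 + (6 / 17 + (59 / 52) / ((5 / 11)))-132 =-6494597 / 48620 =-133.58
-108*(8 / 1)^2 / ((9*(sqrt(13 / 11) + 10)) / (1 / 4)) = -21120 / 1087 + 192*sqrt(143) / 1087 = -17.32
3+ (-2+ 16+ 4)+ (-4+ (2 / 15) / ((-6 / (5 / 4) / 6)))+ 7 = 143 / 6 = 23.83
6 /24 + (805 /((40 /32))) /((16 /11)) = 443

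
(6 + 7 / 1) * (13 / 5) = 169 / 5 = 33.80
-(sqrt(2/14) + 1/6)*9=-9*sqrt(7)/7 - 3/2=-4.90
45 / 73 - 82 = -5941 / 73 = -81.38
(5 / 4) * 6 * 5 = 75 / 2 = 37.50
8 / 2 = 4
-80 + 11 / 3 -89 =-496 / 3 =-165.33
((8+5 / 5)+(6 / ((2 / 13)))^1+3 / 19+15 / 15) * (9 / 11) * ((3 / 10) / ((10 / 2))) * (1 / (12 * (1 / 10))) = 4203 / 2090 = 2.01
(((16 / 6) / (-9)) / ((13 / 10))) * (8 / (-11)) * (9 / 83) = 640 / 35607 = 0.02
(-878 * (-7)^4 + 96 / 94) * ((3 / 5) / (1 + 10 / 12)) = -162130284 / 235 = -689916.10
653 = 653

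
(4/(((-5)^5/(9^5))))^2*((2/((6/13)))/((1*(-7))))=-241750385136/68359375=-3536.46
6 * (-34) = -204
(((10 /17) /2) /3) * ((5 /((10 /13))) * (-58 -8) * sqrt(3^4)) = -6435 /17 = -378.53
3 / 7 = 0.43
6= 6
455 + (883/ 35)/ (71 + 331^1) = 6402733/ 14070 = 455.06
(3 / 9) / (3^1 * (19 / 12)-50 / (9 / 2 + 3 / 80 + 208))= 68012 / 921171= 0.07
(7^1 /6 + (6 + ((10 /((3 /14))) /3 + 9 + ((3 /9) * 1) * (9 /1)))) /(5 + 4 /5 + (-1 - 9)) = -3125 /378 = -8.27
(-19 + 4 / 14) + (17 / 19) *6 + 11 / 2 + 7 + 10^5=26599775 / 266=99999.15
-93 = -93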